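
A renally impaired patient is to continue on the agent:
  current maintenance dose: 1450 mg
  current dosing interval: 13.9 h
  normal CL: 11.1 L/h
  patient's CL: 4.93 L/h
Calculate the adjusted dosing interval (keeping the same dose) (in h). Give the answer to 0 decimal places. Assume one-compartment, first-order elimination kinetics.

To keep the same average steady-state level, dosing rate must scale with clearance.
CL ratio = 4.93 / 11.1 = 0.4441
New interval (same dose) = 13.9 / 0.4441 = 31.30 h

31 h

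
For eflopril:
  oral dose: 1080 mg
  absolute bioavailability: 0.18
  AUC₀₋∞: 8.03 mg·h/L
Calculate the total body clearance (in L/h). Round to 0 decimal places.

24 L/h

CL = F·Dose / AUC = 0.18 × 1080 / 8.03 = 24.21 L/h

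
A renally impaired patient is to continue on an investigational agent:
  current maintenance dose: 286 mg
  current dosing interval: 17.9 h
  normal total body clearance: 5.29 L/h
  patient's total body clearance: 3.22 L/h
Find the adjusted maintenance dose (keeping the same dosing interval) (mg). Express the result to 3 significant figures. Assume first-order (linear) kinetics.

To keep the same average steady-state level, dosing rate must scale with clearance.
CL ratio = 3.22 / 5.29 = 0.6087
New dose (same interval) = 286 × 0.6087 = 174.1 mg

174 mg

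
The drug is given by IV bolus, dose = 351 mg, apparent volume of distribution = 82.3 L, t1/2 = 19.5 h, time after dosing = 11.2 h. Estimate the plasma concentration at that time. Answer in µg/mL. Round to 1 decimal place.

C₀ = Dose / Vd = 351.0 / 82.3 = 4.265 mg/L
k = ln2 / t½ = 0.693147 / 19.5 = 0.03555 h⁻¹
C = C₀ · e^(−k·t) = 4.265 × e^(−0.03555 × 11.2)
  = 4.265 × 0.6716 = 2.864 mg/L
(2.864 mg/L = 2.864 µg/mL)

2.9 µg/mL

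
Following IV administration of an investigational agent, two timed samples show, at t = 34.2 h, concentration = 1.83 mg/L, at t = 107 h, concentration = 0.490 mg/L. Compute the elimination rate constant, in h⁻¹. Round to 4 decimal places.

0.0181 h⁻¹

k = ln(C₁/C₂) / (t₂ − t₁) = ln(1.83/0.490) / (107 − 34.2)
  = 1.318 / 72.80 = 0.01810 h⁻¹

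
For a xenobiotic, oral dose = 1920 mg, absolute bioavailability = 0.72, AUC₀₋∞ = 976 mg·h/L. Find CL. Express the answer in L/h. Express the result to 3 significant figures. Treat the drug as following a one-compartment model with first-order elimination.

1.42 L/h

CL = F·Dose / AUC = 0.72 × 1920 / 976 = 1.416 L/h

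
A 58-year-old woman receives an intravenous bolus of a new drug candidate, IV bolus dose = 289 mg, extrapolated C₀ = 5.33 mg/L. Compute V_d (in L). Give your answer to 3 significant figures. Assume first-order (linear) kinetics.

Vd = Dose / C₀ = 289.0 / 5.33 = 54.22 L

54.2 L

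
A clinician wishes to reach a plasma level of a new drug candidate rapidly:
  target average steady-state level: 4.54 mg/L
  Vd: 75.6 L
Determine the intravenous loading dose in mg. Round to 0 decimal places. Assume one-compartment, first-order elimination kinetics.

343 mg

LD = Css × Vd = 4.54 × 75.6 = 343.2 mg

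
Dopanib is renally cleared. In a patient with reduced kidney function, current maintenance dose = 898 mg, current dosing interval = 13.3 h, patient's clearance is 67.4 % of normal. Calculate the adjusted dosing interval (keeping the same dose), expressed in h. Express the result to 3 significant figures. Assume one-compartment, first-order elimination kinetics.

19.7 h

To keep the same average steady-state level, dosing rate must scale with clearance.
CL ratio = 67.4 / 100 = 0.6740
New interval (same dose) = 13.3 / 0.6740 = 19.73 h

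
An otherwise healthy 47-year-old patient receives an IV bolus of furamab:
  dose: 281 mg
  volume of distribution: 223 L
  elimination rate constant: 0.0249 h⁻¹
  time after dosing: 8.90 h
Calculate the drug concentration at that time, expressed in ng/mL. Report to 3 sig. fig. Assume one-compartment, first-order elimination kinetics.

C₀ = Dose / Vd = 281.0 / 223 = 1.260 mg/L
C = C₀ · e^(−k·t) = 1.260 × e^(−0.02490 × 8.90)
  = 1.260 × 0.8012 = 1.010 mg/L
Convert: 1.010 mg/L × 1000 = 1010 ng/mL

1010 ng/mL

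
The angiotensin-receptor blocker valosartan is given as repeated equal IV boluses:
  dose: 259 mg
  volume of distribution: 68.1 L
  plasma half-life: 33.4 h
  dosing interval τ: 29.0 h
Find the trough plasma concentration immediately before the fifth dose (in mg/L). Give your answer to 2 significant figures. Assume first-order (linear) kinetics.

4.2 mg/L

C₀ per dose = Dose / Vd = 259 / 68.1 = 3.803 mg/L
k = ln2 / t½ = 0.693147 / 33.4 = 0.02075 h⁻¹
Fraction remaining after one interval: r = e^(−kτ) = e^(−0.02075 × 29.0) = 0.5479
Before dose 5, 4 doses have been given (aged 1τ, 2τ, 3τ, 4τ).
C_trough = C₀ × (r + r² + … + r^4) = C₀ × r(1−r^4)/(1−r)
        = 3.803 × 0.5479 × (1 − 0.09012) / (1 − 0.5479) = 4.194 mg/L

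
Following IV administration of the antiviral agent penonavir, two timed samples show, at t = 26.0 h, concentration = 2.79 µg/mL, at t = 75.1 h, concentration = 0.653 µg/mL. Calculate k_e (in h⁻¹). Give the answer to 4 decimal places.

k = ln(C₁/C₂) / (t₂ − t₁) = ln(2.79/0.653) / (75.1 − 26.0)
  = 1.452 / 49.10 = 0.02957 h⁻¹

0.0296 h⁻¹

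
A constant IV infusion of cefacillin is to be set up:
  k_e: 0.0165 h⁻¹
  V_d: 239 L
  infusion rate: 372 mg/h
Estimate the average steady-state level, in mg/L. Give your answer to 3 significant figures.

CL = k × Vd = 0.01650 × 239 = 3.944 L/h
At steady state Css = R₀ / CL = 372 / 3.944 = 94.32 mg/L

94.3 mg/L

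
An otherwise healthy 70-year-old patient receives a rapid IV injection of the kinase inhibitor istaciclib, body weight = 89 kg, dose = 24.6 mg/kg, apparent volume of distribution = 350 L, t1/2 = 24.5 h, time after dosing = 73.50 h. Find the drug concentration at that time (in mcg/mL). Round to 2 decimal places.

0.78 mcg/mL

Total dose = 24.6 × 89 = 2189 mg
C₀ = Dose / Vd = 2189 / 350 = 6.254 mg/L
k = ln2 / t½ = 0.693147 / 24.5 = 0.02829 h⁻¹
t / t½ = 73.50 / 24.5 = 3 half-lives
C = C₀ × (1/2)^3 = 6.254 × 0.1250 = 0.7818 mg/L
(0.7818 mg/L = 0.7818 mcg/mL)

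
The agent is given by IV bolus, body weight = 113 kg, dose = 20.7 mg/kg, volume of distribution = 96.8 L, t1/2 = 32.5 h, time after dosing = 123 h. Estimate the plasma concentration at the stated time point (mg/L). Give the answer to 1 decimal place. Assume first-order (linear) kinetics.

Total dose = 20.7 × 113 = 2339 mg
C₀ = Dose / Vd = 2339 / 96.8 = 24.16 mg/L
k = ln2 / t½ = 0.693147 / 32.5 = 0.02133 h⁻¹
C = C₀ · e^(−k·t) = 24.16 × e^(−0.02133 × 123)
  = 24.16 × 0.07254 = 1.753 mg/L

1.8 mg/L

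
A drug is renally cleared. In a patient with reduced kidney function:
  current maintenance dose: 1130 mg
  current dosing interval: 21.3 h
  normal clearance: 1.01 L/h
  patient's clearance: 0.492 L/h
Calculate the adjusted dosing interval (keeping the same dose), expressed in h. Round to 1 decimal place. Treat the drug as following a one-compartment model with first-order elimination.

To keep the same average steady-state level, dosing rate must scale with clearance.
CL ratio = 0.492 / 1.01 = 0.4871
New interval (same dose) = 21.3 / 0.4871 = 43.73 h

43.7 h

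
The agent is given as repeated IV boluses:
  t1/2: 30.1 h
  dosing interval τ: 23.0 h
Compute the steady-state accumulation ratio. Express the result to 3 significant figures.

k = ln2 / t½ = 0.693147 / 30.1 = 0.02303 h⁻¹
e^(−kτ) = e^(−0.02303 × 23.0) = 0.5888
Accumulation ratio R = 1 / (1 − e^(−kτ)) = 1 / (1 − 0.5888) = 2.432

2.43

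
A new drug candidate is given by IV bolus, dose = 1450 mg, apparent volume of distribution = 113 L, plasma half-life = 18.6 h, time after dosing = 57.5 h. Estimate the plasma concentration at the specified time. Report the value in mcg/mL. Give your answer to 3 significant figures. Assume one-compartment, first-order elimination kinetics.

C₀ = Dose / Vd = 1450 / 113 = 12.83 mg/L
k = ln2 / t½ = 0.693147 / 18.6 = 0.03727 h⁻¹
C = C₀ · e^(−k·t) = 12.83 × e^(−0.03727 × 57.5)
  = 12.83 × 0.1173 = 1.505 mg/L
(1.505 mg/L = 1.505 mcg/mL)

1.51 mcg/mL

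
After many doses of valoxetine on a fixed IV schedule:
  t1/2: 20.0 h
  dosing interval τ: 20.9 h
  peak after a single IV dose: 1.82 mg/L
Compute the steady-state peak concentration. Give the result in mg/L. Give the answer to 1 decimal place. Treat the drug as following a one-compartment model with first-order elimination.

k = ln2 / t½ = 0.693147 / 20.0 = 0.03466 h⁻¹
e^(−kτ) = e^(−0.03466 × 20.9) = 0.4846
Accumulation ratio R = 1 / (1 − e^(−kτ)) = 1 / (1 − 0.4846) = 1.940
Steady-state peak = C₀ × R = 1.82 × 1.940 = 3.531 mg/L

3.5 mg/L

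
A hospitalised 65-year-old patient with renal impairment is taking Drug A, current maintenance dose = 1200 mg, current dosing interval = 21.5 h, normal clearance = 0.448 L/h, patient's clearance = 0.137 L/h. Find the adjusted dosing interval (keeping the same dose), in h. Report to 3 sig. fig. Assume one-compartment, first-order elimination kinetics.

To keep the same average steady-state level, dosing rate must scale with clearance.
CL ratio = 0.137 / 0.448 = 0.3058
New interval (same dose) = 21.5 / 0.3058 = 70.31 h

70.3 h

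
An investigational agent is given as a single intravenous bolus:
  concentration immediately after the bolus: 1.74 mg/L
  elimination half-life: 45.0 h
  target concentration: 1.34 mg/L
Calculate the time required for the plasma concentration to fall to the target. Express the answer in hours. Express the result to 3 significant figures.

17.0 h

k = ln2 / t½ = 0.693147 / 45.0 = 0.01540 h⁻¹
t = ln(C₀ / C) / k = ln(1.740 / 1.34) / 0.01540
  = ln(1.299) / 0.01540 = 0.2616 / 0.01540 = 16.99 h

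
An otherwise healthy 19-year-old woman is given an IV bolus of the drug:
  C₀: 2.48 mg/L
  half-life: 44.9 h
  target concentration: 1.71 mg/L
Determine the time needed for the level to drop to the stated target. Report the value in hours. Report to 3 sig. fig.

k = ln2 / t½ = 0.693147 / 44.9 = 0.01544 h⁻¹
t = ln(C₀ / C) / k = ln(2.480 / 1.71) / 0.01544
  = ln(1.450) / 0.01544 = 0.3716 / 0.01544 = 24.07 h

24.1 h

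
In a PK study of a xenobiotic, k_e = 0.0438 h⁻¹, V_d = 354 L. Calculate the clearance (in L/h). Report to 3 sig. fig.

15.5 L/h

CL = k × Vd = 0.0438 × 354 = 15.51 L/h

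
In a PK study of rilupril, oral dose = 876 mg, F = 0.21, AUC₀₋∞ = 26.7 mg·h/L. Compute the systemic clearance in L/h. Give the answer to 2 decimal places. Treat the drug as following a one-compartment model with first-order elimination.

6.89 L/h

CL = F·Dose / AUC = 0.21 × 876 / 26.7 = 6.890 L/h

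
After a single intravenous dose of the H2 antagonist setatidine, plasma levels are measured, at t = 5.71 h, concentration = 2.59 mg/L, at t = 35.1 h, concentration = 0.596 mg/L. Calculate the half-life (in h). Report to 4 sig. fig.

k = ln(C₁/C₂) / (t₂ − t₁) = ln(2.59/0.596) / (35.1 − 5.71)
  = 1.469 / 29.39 = 0.04998 h⁻¹
t½ = ln2 / k = 0.693147 / 0.04998 = 13.87 h

13.87 h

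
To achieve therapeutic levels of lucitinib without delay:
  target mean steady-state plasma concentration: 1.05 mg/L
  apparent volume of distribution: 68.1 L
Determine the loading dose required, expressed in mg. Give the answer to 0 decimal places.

LD = Css × Vd = 1.05 × 68.1 = 71.51 mg

72 mg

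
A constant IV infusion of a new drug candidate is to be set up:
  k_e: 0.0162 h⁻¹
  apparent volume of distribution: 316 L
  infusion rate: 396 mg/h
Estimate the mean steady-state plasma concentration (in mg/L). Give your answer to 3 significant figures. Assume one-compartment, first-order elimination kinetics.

77.4 mg/L

CL = k × Vd = 0.01620 × 316 = 5.119 L/h
At steady state Css = R₀ / CL = 396 / 5.119 = 77.36 mg/L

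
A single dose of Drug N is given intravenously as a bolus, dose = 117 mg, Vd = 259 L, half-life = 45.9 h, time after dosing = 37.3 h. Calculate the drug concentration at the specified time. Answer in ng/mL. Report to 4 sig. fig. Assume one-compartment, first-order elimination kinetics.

C₀ = Dose / Vd = 117.0 / 259 = 0.4517 mg/L
k = ln2 / t½ = 0.693147 / 45.9 = 0.01510 h⁻¹
C = C₀ · e^(−k·t) = 0.4517 × e^(−0.01510 × 37.3)
  = 0.4517 × 0.5694 = 0.2572 mg/L
Convert: 0.2572 mg/L × 1000 = 257.2 ng/mL

257.2 ng/mL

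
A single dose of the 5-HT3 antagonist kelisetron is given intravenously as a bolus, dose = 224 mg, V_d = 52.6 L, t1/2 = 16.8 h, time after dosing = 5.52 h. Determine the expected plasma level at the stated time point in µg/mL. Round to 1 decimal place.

C₀ = Dose / Vd = 224.0 / 52.6 = 4.259 mg/L
k = ln2 / t½ = 0.693147 / 16.8 = 0.04126 h⁻¹
C = C₀ · e^(−k·t) = 4.259 × e^(−0.04126 × 5.52)
  = 4.259 × 0.7963 = 3.391 mg/L
(3.391 mg/L = 3.391 µg/mL)

3.4 µg/mL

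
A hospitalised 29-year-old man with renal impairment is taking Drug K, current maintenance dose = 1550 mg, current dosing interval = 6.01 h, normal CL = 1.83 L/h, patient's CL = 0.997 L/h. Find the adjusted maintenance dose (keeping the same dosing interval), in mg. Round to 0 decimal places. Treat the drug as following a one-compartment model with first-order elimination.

844 mg

To keep the same average steady-state level, dosing rate must scale with clearance.
CL ratio = 0.997 / 1.83 = 0.5448
New dose (same interval) = 1550 × 0.5448 = 844.4 mg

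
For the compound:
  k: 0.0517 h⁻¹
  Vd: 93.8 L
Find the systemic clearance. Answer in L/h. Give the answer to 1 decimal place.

CL = k × Vd = 0.0517 × 93.8 = 4.849 L/h

4.8 L/h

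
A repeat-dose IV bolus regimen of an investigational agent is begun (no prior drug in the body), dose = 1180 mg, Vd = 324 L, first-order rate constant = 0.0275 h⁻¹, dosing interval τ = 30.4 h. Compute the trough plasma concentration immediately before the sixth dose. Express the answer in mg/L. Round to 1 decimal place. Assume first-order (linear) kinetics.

C₀ per dose = Dose / Vd = 1180 / 324 = 3.642 mg/L
Fraction remaining after one interval: r = e^(−kτ) = e^(−0.02750 × 30.4) = 0.4334
Before dose 6, 5 doses have been given (aged 1τ, 2τ, 3τ, 4τ, 5τ).
C_trough = C₀ × (r + r² + … + r^5) = C₀ × r(1−r^5)/(1−r)
        = 3.642 × 0.4334 × (1 − 0.01529) / (1 − 0.4334) = 2.743 mg/L

2.7 mg/L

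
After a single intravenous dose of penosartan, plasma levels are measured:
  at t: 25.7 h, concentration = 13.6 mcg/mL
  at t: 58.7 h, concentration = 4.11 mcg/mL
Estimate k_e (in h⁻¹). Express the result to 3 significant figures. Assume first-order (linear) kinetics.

0.0363 h⁻¹

k = ln(C₁/C₂) / (t₂ − t₁) = ln(13.6/4.11) / (58.7 − 25.7)
  = 1.197 / 33.00 = 0.03627 h⁻¹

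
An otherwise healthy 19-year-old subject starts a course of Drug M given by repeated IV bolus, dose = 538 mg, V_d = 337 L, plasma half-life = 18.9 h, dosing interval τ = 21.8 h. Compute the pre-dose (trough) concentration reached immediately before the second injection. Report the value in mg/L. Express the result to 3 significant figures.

0.718 mg/L

C₀ per dose = Dose / Vd = 538 / 337 = 1.596 mg/L
k = ln2 / t½ = 0.693147 / 18.9 = 0.03667 h⁻¹
Fraction remaining after one interval: r = e^(−kτ) = e^(−0.03667 × 21.8) = 0.4496
Before dose 2, 1 dose has been given (aged 1τ).
C_trough = C₀ × r = 1.596 × 0.4496 = 0.7176 mg/L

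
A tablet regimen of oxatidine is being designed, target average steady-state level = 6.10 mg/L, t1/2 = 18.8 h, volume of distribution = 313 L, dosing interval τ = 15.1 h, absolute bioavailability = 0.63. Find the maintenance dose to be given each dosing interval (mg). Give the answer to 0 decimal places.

1687 mg

k = ln2 / t½ = 0.693147 / 18.8 = 0.03687 h⁻¹
CL = k × Vd = 0.03687 × 313 = 11.54 L/h
At steady state, F × (Dose/τ) = Css × CL.
Dose = Css × CL × τ / F = 6.10 × 11.54 × 15.1 / 0.63 = 1687 mg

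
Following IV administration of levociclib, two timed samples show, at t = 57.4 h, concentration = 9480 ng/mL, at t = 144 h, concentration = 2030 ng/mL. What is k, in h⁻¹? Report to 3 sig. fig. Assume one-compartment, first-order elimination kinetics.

k = ln(C₁/C₂) / (t₂ − t₁) = ln(9480/2030) / (144 − 57.4)
  = 1.541 / 86.60 = 0.01779 h⁻¹

0.0178 h⁻¹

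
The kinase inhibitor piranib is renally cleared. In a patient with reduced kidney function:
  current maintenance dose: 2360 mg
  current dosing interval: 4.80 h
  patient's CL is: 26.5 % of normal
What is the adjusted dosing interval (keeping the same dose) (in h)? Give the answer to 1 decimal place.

To keep the same average steady-state level, dosing rate must scale with clearance.
CL ratio = 26.5 / 100 = 0.2650
New interval (same dose) = 4.80 / 0.2650 = 18.11 h

18.1 h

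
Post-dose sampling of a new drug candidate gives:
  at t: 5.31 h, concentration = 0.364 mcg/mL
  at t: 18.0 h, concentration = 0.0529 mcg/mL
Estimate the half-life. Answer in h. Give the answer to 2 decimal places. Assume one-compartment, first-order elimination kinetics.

4.56 h

k = ln(C₁/C₂) / (t₂ − t₁) = ln(0.364/0.0529) / (18.0 − 5.31)
  = 1.929 / 12.69 = 0.1520 h⁻¹
t½ = ln2 / k = 0.693147 / 0.1520 = 4.560 h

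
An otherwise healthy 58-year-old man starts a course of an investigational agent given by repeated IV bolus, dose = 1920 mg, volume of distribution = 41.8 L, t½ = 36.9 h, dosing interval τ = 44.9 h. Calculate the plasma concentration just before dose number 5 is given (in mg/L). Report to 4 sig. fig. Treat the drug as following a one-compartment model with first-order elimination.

C₀ per dose = Dose / Vd = 1920 / 41.8 = 45.93 mg/L
k = ln2 / t½ = 0.693147 / 36.9 = 0.01878 h⁻¹
Fraction remaining after one interval: r = e^(−kτ) = e^(−0.01878 × 44.9) = 0.4303
Before dose 5, 4 doses have been given (aged 1τ, 2τ, 3τ, 4τ).
C_trough = C₀ × (r + r² + … + r^4) = C₀ × r(1−r^4)/(1−r)
        = 45.93 × 0.4303 × (1 − 0.03428) / (1 − 0.4303) = 33.50 mg/L

33.50 mg/L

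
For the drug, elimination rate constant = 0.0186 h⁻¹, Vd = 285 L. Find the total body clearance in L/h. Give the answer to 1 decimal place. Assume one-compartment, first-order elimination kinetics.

CL = k × Vd = 0.0186 × 285 = 5.301 L/h

5.3 L/h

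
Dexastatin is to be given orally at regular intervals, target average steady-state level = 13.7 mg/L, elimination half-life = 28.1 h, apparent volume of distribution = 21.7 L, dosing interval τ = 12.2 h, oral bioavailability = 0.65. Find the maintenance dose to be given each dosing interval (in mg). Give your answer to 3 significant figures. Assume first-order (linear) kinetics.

138 mg

k = ln2 / t½ = 0.693147 / 28.1 = 0.02467 h⁻¹
CL = k × Vd = 0.02467 × 21.7 = 0.5353 L/h
At steady state, F × (Dose/τ) = Css × CL.
Dose = Css × CL × τ / F = 13.7 × 0.5353 × 12.2 / 0.65 = 137.6 mg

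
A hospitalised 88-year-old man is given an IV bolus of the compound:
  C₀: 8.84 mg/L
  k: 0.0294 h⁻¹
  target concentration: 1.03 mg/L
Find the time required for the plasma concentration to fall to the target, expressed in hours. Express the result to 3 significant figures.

73.1 h

t = ln(C₀ / C) / k = ln(8.840 / 1.03) / 0.02940
  = ln(8.583) / 0.02940 = 2.150 / 0.02940 = 73.13 h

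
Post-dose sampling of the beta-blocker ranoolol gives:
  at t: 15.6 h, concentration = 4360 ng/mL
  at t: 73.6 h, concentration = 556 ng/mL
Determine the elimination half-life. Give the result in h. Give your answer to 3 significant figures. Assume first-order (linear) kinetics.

19.5 h

k = ln(C₁/C₂) / (t₂ − t₁) = ln(4360/556) / (73.6 − 15.6)
  = 2.059 / 58.00 = 0.03550 h⁻¹
t½ = ln2 / k = 0.693147 / 0.03550 = 19.53 h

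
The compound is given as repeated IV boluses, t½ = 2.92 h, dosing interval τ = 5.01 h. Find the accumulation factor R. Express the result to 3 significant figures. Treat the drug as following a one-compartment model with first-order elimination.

1.44

k = ln2 / t½ = 0.693147 / 2.92 = 0.2374 h⁻¹
e^(−kτ) = e^(−0.2374 × 5.01) = 0.3044
Accumulation ratio R = 1 / (1 − e^(−kτ)) = 1 / (1 − 0.3044) = 1.438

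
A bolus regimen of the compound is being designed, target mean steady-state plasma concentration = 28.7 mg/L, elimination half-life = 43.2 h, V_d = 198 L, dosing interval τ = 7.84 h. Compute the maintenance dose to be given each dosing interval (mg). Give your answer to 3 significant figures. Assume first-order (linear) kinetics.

715 mg

k = ln2 / t½ = 0.693147 / 43.2 = 0.01605 h⁻¹
CL = k × Vd = 0.01605 × 198 = 3.178 L/h
At steady state, Dose/τ = Css × CL.
Dose = Css × CL × τ = 28.7 × 3.178 × 7.84 = 715.1 mg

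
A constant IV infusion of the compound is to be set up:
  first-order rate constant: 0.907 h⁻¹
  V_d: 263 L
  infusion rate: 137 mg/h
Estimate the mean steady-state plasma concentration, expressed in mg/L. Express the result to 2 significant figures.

CL = k × Vd = 0.9070 × 263 = 238.5 L/h
At steady state Css = R₀ / CL = 137 / 238.5 = 0.5744 mg/L

0.57 mg/L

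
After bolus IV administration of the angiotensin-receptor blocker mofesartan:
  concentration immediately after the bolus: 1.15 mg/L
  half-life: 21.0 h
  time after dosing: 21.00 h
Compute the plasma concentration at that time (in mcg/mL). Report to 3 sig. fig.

0.575 mcg/mL

k = ln2 / t½ = 0.693147 / 21.0 = 0.03301 h⁻¹
t / t½ = 21.00 / 21.0 = 1 half-lives
C = C₀ × (1/2)^1 = 1.150 × 0.5000 = 0.5750 mg/L
(0.5750 mg/L = 0.5750 mcg/mL)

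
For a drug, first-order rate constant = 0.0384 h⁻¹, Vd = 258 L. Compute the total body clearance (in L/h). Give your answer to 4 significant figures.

CL = k × Vd = 0.0384 × 258 = 9.907 L/h

9.907 L/h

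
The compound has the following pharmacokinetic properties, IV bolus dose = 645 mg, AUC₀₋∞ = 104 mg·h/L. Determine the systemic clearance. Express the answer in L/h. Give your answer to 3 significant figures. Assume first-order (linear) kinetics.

CL = Dose / AUC = 645 / 104 = 6.202 L/h

6.20 L/h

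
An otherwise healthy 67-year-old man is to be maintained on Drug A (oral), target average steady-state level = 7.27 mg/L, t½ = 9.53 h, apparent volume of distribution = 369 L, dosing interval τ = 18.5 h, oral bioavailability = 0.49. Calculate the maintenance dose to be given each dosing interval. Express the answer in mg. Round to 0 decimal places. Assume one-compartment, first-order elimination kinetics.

k = ln2 / t½ = 0.693147 / 9.53 = 0.07273 h⁻¹
CL = k × Vd = 0.07273 × 369 = 26.84 L/h
At steady state, F × (Dose/τ) = Css × CL.
Dose = Css × CL × τ / F = 7.27 × 26.84 × 18.5 / 0.49 = 7367 mg

7367 mg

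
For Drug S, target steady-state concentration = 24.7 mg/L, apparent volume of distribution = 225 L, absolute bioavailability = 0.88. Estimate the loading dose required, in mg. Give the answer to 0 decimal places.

6315 mg

LD = Css × Vd / F = 24.7 × 225 / 0.88 = 6315 mg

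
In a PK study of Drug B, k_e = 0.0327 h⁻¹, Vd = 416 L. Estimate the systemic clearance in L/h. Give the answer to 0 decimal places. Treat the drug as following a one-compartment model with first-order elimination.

14 L/h

CL = k × Vd = 0.0327 × 416 = 13.60 L/h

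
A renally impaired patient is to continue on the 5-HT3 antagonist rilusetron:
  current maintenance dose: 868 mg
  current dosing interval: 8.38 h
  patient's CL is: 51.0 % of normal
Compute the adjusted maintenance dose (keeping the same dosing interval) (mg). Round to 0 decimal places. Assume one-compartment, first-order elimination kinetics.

To keep the same average steady-state level, dosing rate must scale with clearance.
CL ratio = 51.0 / 100 = 0.5100
New dose (same interval) = 868 × 0.5100 = 442.7 mg

443 mg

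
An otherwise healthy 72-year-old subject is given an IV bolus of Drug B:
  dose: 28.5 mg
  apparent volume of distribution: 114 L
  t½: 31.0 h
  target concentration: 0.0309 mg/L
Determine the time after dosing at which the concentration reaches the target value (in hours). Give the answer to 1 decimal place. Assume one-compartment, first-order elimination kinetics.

93.5 h

C₀ = Dose / Vd = 28.50 / 114 = 0.2500 mg/L
k = ln2 / t½ = 0.693147 / 31.0 = 0.02236 h⁻¹
t = ln(C₀ / C) / k = ln(0.2500 / 0.0309) / 0.02236
  = ln(8.091) / 0.02236 = 2.091 / 0.02236 = 93.52 h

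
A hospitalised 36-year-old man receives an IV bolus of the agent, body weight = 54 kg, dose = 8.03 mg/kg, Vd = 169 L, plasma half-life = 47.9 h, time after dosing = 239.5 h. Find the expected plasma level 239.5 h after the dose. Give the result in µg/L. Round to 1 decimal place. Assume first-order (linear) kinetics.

80.2 µg/L

Total dose = 8.03 × 54 = 433.6 mg
C₀ = Dose / Vd = 433.6 / 169 = 2.566 mg/L
k = ln2 / t½ = 0.693147 / 47.9 = 0.01447 h⁻¹
t / t½ = 239.5 / 47.9 = 5 half-lives
C = C₀ × (1/2)^5 = 2.566 × 0.03125 = 0.08019 mg/L
Convert: 0.08019 mg/L × 1000 = 80.19 µg/L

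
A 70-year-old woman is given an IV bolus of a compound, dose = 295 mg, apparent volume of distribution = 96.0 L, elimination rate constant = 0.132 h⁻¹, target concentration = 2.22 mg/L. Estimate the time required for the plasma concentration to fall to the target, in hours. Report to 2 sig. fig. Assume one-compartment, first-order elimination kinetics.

C₀ = Dose / Vd = 295.0 / 96.0 = 3.073 mg/L
t = ln(C₀ / C) / k = ln(3.073 / 2.22) / 0.1320
  = ln(1.384) / 0.1320 = 0.3250 / 0.1320 = 2.462 h

2.5 h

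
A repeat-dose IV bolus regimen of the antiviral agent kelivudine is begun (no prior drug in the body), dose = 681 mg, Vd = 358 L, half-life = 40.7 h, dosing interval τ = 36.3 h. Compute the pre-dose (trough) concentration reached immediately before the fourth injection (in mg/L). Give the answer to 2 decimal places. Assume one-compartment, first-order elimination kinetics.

1.88 mg/L

C₀ per dose = Dose / Vd = 681 / 358 = 1.902 mg/L
k = ln2 / t½ = 0.693147 / 40.7 = 0.01703 h⁻¹
Fraction remaining after one interval: r = e^(−kτ) = e^(−0.01703 × 36.3) = 0.5389
Before dose 4, 3 doses have been given (aged 1τ, 2τ, 3τ).
C_trough = C₀ × (r + r² + … + r^3) = C₀ × r(1−r^3)/(1−r)
        = 1.902 × 0.5389 × (1 − 0.1565) / (1 − 0.5389) = 1.875 mg/L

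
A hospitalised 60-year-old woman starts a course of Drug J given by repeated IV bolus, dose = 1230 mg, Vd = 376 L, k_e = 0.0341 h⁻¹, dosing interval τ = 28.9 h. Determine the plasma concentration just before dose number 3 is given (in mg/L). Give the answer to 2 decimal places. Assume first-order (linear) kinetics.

1.68 mg/L

C₀ per dose = Dose / Vd = 1230 / 376 = 3.271 mg/L
Fraction remaining after one interval: r = e^(−kτ) = e^(−0.03410 × 28.9) = 0.3733
Before dose 3, 2 doses have been given (aged 1τ, 2τ).
C_trough = C₀ × (r + r²) = 3.271 × (0.3733 + 0.1394) = 1.677 mg/L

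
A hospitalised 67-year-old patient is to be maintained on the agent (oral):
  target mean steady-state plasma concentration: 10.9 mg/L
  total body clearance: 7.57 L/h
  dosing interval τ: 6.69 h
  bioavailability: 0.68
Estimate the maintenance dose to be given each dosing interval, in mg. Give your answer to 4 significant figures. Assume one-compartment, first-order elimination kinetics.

811.8 mg

At steady state, F × (Dose/τ) = Css × CL.
Dose = Css × CL × τ / F = 10.9 × 7.570 × 6.69 / 0.68 = 811.8 mg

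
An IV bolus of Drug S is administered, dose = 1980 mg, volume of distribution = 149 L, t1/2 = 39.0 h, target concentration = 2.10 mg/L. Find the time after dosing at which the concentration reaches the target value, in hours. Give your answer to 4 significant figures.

103.8 h

C₀ = Dose / Vd = 1980 / 149 = 13.29 mg/L
k = ln2 / t½ = 0.693147 / 39.0 = 0.01777 h⁻¹
t = ln(C₀ / C) / k = ln(13.29 / 2.10) / 0.01777
  = ln(6.329) / 0.01777 = 1.845 / 0.01777 = 103.8 h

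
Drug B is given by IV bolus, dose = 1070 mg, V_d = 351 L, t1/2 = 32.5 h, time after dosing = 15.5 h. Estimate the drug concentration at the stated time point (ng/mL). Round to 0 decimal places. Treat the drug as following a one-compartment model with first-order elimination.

C₀ = Dose / Vd = 1070 / 351 = 3.048 mg/L
k = ln2 / t½ = 0.693147 / 32.5 = 0.02133 h⁻¹
C = C₀ · e^(−k·t) = 3.048 × e^(−0.02133 × 15.5)
  = 3.048 × 0.7185 = 2.190 mg/L
Convert: 2.190 mg/L × 1000 = 2190 ng/mL

2190 ng/mL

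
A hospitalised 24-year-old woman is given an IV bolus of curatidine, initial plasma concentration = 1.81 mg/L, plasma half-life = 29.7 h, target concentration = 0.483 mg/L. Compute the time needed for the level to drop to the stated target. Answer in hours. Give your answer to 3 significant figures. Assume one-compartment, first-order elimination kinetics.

k = ln2 / t½ = 0.693147 / 29.7 = 0.02334 h⁻¹
t = ln(C₀ / C) / k = ln(1.810 / 0.483) / 0.02334
  = ln(3.747) / 0.02334 = 1.321 / 0.02334 = 56.60 h

56.6 h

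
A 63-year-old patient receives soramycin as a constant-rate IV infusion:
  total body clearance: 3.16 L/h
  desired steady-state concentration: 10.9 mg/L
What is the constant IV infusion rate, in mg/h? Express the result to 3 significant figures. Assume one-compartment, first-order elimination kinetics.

34.4 mg/h

At steady state, infusion rate R₀ = Css × CL = 10.9 × 3.160 = 34.44 mg/h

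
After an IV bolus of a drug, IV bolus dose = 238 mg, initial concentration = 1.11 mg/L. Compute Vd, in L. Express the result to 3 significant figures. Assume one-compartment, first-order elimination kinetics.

Vd = Dose / C₀ = 238.0 / 1.11 = 214.4 L

214 L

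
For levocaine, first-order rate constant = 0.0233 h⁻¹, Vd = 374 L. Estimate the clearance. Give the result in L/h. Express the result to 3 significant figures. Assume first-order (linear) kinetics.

CL = k × Vd = 0.0233 × 374 = 8.714 L/h

8.71 L/h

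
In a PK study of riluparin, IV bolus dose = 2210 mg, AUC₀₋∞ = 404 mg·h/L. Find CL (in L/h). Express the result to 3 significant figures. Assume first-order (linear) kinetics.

CL = Dose / AUC = 2210 / 404 = 5.470 L/h

5.47 L/h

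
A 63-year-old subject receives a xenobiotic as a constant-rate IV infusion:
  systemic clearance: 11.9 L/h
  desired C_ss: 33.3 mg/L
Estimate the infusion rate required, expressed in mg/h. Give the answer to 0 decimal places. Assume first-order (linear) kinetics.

396 mg/h

At steady state, infusion rate R₀ = Css × CL = 33.3 × 11.90 = 396.3 mg/h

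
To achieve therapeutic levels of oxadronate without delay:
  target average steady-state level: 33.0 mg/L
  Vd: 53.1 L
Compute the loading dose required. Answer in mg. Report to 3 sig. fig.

LD = Css × Vd = 33.0 × 53.1 = 1752 mg

1750 mg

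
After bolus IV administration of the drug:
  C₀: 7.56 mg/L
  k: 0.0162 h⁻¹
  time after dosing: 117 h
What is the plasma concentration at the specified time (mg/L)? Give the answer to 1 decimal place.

1.1 mg/L

C = C₀ · e^(−k·t) = 7.560 × e^(−0.01620 × 117)
  = 7.560 × 0.1503 = 1.136 mg/L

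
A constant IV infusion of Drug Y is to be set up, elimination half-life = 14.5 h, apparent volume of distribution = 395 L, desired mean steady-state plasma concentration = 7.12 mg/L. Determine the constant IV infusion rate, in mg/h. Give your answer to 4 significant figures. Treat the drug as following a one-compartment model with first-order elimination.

134.4 mg/h

k = ln2 / t½ = 0.693147 / 14.5 = 0.04780 h⁻¹
CL = k × Vd = 0.04780 × 395 = 18.88 L/h
At steady state, infusion rate R₀ = Css × CL = 7.12 × 18.88 = 134.4 mg/h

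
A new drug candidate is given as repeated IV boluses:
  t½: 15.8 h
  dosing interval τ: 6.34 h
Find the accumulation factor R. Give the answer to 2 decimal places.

k = ln2 / t½ = 0.693147 / 15.8 = 0.04387 h⁻¹
e^(−kτ) = e^(−0.04387 × 6.34) = 0.7572
Accumulation ratio R = 1 / (1 − e^(−kτ)) = 1 / (1 − 0.7572) = 4.119

4.12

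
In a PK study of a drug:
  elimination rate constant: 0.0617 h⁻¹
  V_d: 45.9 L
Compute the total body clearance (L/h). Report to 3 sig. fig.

2.83 L/h

CL = k × Vd = 0.0617 × 45.9 = 2.832 L/h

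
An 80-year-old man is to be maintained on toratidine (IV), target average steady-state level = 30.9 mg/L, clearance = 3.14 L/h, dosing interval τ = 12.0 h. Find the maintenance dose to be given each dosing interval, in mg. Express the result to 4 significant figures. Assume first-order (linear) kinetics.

1164 mg

At steady state, Dose/τ = Css × CL.
Dose = Css × CL × τ = 30.9 × 3.140 × 12.0 = 1164 mg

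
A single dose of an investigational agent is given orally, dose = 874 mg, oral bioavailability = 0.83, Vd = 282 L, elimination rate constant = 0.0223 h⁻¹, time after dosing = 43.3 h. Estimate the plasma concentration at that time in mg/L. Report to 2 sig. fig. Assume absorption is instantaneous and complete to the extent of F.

Amount reaching circulation = F × Dose = 0.83 × 874.0 = 725.4 mg
C₀ = F·Dose / Vd = 725.4 / 282 = 2.572 mg/L
C = C₀ · e^(−k·t) = 2.572 × e^(−0.02230 × 43.3)
  = 2.572 × 0.3808 = 0.9794 mg/L

0.98 mg/L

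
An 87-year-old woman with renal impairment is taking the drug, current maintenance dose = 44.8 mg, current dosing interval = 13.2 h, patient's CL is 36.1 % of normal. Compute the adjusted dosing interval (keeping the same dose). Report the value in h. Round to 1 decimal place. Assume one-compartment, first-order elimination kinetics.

36.6 h

To keep the same average steady-state level, dosing rate must scale with clearance.
CL ratio = 36.1 / 100 = 0.3610
New interval (same dose) = 13.2 / 0.3610 = 36.57 h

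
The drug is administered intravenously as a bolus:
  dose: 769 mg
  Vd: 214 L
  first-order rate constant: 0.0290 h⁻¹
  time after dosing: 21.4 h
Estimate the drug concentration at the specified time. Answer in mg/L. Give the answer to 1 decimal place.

1.9 mg/L

C₀ = Dose / Vd = 769.0 / 214 = 3.593 mg/L
C = C₀ · e^(−k·t) = 3.593 × e^(−0.02900 × 21.4)
  = 3.593 × 0.5376 = 1.932 mg/L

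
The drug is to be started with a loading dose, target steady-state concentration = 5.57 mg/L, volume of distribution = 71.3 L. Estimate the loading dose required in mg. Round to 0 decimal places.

LD = Css × Vd = 5.57 × 71.3 = 397.1 mg

397 mg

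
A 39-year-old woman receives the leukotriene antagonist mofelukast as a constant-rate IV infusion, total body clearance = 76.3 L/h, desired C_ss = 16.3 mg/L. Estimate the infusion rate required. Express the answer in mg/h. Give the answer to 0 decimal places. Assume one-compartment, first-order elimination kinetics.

1244 mg/h

At steady state, infusion rate R₀ = Css × CL = 16.3 × 76.30 = 1244 mg/h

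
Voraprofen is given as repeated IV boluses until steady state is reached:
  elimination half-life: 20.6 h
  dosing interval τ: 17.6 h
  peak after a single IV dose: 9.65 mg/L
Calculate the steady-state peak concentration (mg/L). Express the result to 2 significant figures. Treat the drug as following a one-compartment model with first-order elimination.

22 mg/L

k = ln2 / t½ = 0.693147 / 20.6 = 0.03365 h⁻¹
e^(−kτ) = e^(−0.03365 × 17.6) = 0.5531
Accumulation ratio R = 1 / (1 − e^(−kτ)) = 1 / (1 − 0.5531) = 2.238
Steady-state peak = C₀ × R = 9.65 × 2.238 = 21.60 mg/L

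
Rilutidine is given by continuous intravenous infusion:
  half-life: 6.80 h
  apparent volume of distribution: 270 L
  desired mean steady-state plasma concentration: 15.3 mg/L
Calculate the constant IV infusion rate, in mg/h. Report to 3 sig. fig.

421 mg/h

k = ln2 / t½ = 0.693147 / 6.80 = 0.1019 h⁻¹
CL = k × Vd = 0.1019 × 270 = 27.51 L/h
At steady state, infusion rate R₀ = Css × CL = 15.3 × 27.51 = 420.9 mg/h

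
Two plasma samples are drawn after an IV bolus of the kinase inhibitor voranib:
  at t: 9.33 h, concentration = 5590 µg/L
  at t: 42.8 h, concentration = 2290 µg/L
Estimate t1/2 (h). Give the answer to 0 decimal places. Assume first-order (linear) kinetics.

26 h

k = ln(C₁/C₂) / (t₂ − t₁) = ln(5590/2290) / (42.8 − 9.33)
  = 0.8924 / 33.47 = 0.02666 h⁻¹
t½ = ln2 / k = 0.693147 / 0.02666 = 26.00 h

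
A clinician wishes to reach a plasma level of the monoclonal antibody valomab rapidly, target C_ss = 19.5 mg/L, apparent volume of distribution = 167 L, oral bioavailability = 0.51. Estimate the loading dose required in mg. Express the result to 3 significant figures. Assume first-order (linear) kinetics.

LD = Css × Vd / F = 19.5 × 167 / 0.51 = 6385 mg

6390 mg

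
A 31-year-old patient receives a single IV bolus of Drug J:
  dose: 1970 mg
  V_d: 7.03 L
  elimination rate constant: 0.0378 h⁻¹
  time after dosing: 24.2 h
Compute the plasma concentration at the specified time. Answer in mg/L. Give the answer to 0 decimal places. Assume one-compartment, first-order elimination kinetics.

112 mg/L

C₀ = Dose / Vd = 1970 / 7.03 = 280.2 mg/L
C = C₀ · e^(−k·t) = 280.2 × e^(−0.03780 × 24.2)
  = 280.2 × 0.4006 = 112.2 mg/L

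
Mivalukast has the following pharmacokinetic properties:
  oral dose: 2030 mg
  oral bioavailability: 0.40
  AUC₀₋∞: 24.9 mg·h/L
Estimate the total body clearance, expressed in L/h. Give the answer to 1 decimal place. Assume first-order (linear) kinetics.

CL = F·Dose / AUC = 0.40 × 2030 / 24.9 = 32.61 L/h

32.6 L/h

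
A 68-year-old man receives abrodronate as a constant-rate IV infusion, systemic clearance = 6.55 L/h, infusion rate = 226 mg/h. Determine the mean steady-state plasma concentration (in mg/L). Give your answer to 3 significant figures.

34.5 mg/L

At steady state Css = R₀ / CL = 226 / 6.550 = 34.50 mg/L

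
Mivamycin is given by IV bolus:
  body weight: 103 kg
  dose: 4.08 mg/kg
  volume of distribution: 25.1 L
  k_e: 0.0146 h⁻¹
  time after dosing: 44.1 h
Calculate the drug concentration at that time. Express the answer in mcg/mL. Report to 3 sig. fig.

8.79 mcg/mL

Total dose = 4.08 × 103 = 420.2 mg
C₀ = Dose / Vd = 420.2 / 25.1 = 16.74 mg/L
C = C₀ · e^(−k·t) = 16.74 × e^(−0.01460 × 44.1)
  = 16.74 × 0.5253 = 8.794 mg/L
(8.794 mg/L = 8.794 mcg/mL)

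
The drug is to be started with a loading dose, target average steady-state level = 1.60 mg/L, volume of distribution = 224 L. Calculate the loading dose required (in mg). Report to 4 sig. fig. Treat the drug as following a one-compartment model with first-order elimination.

358.4 mg

LD = Css × Vd = 1.60 × 224 = 358.4 mg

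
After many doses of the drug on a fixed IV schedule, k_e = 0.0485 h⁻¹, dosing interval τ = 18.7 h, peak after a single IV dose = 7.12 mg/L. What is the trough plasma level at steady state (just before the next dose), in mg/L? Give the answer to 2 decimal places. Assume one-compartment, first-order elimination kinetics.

4.82 mg/L

e^(−kτ) = e^(−0.04850 × 18.7) = 0.4038
Accumulation ratio R = 1 / (1 − e^(−kτ)) = 1 / (1 − 0.4038) = 1.677
Steady-state trough = C₀ × R × e^(−kτ) = 7.12 × 1.677 × 0.4038 = 4.821 mg/L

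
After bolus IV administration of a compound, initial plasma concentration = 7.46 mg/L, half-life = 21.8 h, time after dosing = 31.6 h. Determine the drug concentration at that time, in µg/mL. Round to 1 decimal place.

k = ln2 / t½ = 0.693147 / 21.8 = 0.03180 h⁻¹
C = C₀ · e^(−k·t) = 7.460 × e^(−0.03180 × 31.6)
  = 7.460 × 0.3661 = 2.731 mg/L
(2.731 mg/L = 2.731 µg/mL)

2.7 µg/mL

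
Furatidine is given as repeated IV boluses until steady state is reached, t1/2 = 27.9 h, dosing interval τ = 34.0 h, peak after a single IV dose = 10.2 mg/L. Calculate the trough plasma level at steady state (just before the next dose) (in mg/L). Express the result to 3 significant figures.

7.68 mg/L

k = ln2 / t½ = 0.693147 / 27.9 = 0.02484 h⁻¹
e^(−kτ) = e^(−0.02484 × 34.0) = 0.4297
Accumulation ratio R = 1 / (1 − e^(−kτ)) = 1 / (1 − 0.4297) = 1.753
Steady-state trough = C₀ × R × e^(−kτ) = 10.2 × 1.753 × 0.4297 = 7.683 mg/L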